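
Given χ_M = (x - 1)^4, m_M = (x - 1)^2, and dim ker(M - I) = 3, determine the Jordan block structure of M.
Jordan blocks: (1, 2), (1, 1), (1, 1)

λ = 1: algebraic multiplicity 4 (exponent in χ_M), largest block size 2 (exponent in m_M), 3 blocks (geometric multiplicity). These force block sizes [2, 1, 1].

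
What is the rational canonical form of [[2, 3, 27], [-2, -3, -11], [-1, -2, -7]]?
The invariant factors of A (the non-unit diagonal entries of the Smith normal form of xI - A over ℚ[x]) are (x + 4)(x^2 + 4x - 4), each dividing the next. The characteristic polynomial is their product, (x + 4)(x^2 + 4x - 4).

The rational canonical form is the block-diagonal matrix of companion matrices C(f_i):
R = [[0, 0, 16], [1, 0, -12], [0, 1, -8]].

Note the characteristic polynomial does not split into linear factors over ℚ, so A has no Jordan form over ℚ; the rational canonical form exists over any field.

R = [[0, 0, 16], [1, 0, -12], [0, 1, -8]]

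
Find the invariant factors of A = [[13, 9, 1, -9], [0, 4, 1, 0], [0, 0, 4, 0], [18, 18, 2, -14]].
x - 4, (x - 4)^2(x + 5)

The Jordan structure of A has elementary divisors (x + 5), (x - 4)^2, (x - 4). Arranging the block sizes at each eigenvalue in decreasing order and taking row products gives the invariant factors.

Invariant factors (smallest first, each dividing the next): x - 4, (x - 4)^2(x + 5).

Check: the last factor (x - 4)^2(x + 5) is the minimal polynomial, and the product (x - 4)^3(x + 5) is the characteristic polynomial.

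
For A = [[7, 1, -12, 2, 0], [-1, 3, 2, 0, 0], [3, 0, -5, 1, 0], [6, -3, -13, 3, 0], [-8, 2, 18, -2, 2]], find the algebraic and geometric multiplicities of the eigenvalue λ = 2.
algebraic multiplicity 5, geometric multiplicity 3

The characteristic polynomial is (x - 2)^5, so the factor x - 2 appears with exponent 5: the algebraic multiplicity is 5.

rank(A - 2I) = 2, so the eigenspace has dimension 5 - 2 = 3: the geometric multiplicity is 3.

Since 3 < 5, A is not diagonalizable.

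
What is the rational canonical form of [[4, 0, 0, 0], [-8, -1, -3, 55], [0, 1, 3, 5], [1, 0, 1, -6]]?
The invariant factors of A (the non-unit diagonal entries of the Smith normal form of xI - A over ℚ[x]) are x - 4, (x - 4)(x + 3)(x + 5), each dividing the next. The characteristic polynomial is their product, (x - 4)^2(x + 3)(x + 5).

The rational canonical form is the block-diagonal matrix of companion matrices C(f_i):
R = [[4, 0, 0, 0], [0, 0, 0, 60], [0, 1, 0, 17], [0, 0, 1, -4]].

R = [[4, 0, 0, 0], [0, 0, 0, 60], [0, 1, 0, 17], [0, 0, 1, -4]]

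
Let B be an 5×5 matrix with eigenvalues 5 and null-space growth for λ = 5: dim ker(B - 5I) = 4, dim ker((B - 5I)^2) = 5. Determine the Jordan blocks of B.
λ = 5: successive nullity increments [4, 1] count blocks of size ≥ k; block sizes are [2, 1, 1, 1].

Jordan blocks: (5, 2), (5, 1), (5, 1), (5, 1)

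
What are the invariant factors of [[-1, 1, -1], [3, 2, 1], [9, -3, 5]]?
(x - 2)^3

The Jordan structure of A has elementary divisors (x - 2)^3. Arranging the block sizes at each eigenvalue in decreasing order and taking row products gives the invariant factors.

Invariant factors (smallest first, each dividing the next): (x - 2)^3.

Check: the last factor (x - 2)^3 is the minimal polynomial, and the product (x - 2)^3 is the characteristic polynomial.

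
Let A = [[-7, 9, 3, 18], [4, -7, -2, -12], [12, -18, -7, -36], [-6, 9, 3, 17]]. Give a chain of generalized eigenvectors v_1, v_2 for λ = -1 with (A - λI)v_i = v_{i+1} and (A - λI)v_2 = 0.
v_1 = [[-2, 1, 4, -2]]^T, v_2 = [[-3, 2, 6, -3]]^T

We seek v_1 ∈ ker((A + I)^2) \ ker(A + I), then set v_{i+1} = (A + I) v_i.

One such chain is v_1 = [[-2, 1, 4, -2]]^T, v_2 = [[-3, 2, 6, -3]]^T. Check: (A + I) v_2 = [[0, 0, 0, 0]]^T = 0.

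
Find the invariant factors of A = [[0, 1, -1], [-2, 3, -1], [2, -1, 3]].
The Jordan structure of A has elementary divisors (x - 2)^2, (x - 2). Arranging the block sizes at each eigenvalue in decreasing order and taking row products gives the invariant factors.

Invariant factors (smallest first, each dividing the next): x - 2, (x - 2)^2.

Check: the last factor (x - 2)^2 is the minimal polynomial, and the product (x - 2)^3 is the characteristic polynomial.

x - 2, (x - 2)^2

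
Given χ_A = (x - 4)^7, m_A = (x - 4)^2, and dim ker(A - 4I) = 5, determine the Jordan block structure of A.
λ = 4: algebraic multiplicity 7 (exponent in χ_A), largest block size 2 (exponent in m_A), 5 blocks (geometric multiplicity). These force block sizes [2, 2, 1, 1, 1].

Jordan blocks: (4, 2), (4, 2), (4, 1), (4, 1), (4, 1)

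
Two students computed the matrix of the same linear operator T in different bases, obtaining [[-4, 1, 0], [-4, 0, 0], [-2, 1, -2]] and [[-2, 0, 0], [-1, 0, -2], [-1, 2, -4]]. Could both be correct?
Yes.

Two matrices over a field are similar if and only if they have the same invariant factors.

Both A and B have characteristic polynomial (x + 2)^3 and minimal polynomial (x + 2)^2. Computing further, both have invariant factors x + 2, (x + 2)^2. Hence A and B are similar.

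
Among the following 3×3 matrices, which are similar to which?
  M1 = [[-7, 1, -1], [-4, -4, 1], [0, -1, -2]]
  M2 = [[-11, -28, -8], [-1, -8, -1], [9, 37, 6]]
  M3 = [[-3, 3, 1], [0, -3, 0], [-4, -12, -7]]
Characteristic polynomials: χ_{M1} = (x + 3)(x + 5)^2, χ_{M2} = (x + 3)(x + 5)^2, χ_{M3} = (x + 3)(x + 5)^2.

{M1, M2, M3}: invariant factors (x + 3)(x + 5)^2.

Matrices are similar if and only if their invariant-factor lists agree; the partition into similarity classes is {M1, M2, M3}.

1 class: {M1, M2, M3}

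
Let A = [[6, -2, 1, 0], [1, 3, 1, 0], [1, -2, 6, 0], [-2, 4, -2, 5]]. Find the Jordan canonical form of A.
J = [[5, 1, 0, 0], [0, 5, 0, 0], [0, 0, 5, 0], [0, 0, 0, 5]]

The characteristic polynomial is det(xI - A) = (x - 5)^4, so the eigenvalues are 5 (algebraic multiplicity 4).

For λ = 5: rank(A - 5I) = 1, rank((A - 5I)^2) = 0. The eigenspace has dimension 4 - 1 = 3, so there are 3 Jordan blocks; the rank sequence gives block sizes [2, 1, 1].

Assembling the blocks gives the Jordan form J above.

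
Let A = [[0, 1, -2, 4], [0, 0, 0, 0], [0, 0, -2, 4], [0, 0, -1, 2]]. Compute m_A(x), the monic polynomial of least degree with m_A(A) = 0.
m_A(x) = x^2

The characteristic polynomial factors as x^4. The minimal polynomial is ∏(x - λ)^{k_λ} where k_λ is the size of the largest Jordan block at λ.

For λ = 0: rank(A) = 2, and the largest Jordan block has size 2 (the smallest k with rank(A^k) = rank(A^(k+1))).

So m_A(x) = x^2.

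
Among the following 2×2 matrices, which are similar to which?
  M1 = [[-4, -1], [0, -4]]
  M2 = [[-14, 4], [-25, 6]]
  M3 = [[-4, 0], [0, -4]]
Characteristic polynomials: χ_{M1} = (x + 4)^2, χ_{M2} = (x + 4)^2, χ_{M3} = (x + 4)^2.

{M1, M2}: invariant factors (x + 4)^2.

{M3}: invariant factors x + 4, x + 4.

Matrices are similar if and only if their invariant-factor lists agree; the partition into similarity classes is {M1, M2}, {M3}.

2 classes: {M1, M2}, {M3}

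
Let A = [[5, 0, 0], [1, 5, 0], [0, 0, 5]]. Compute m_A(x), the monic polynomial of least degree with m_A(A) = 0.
The characteristic polynomial factors as (x - 5)^3. The minimal polynomial is ∏(x - λ)^{k_λ} where k_λ is the size of the largest Jordan block at λ.

For λ = 5: rank(A - 5I) = 1, and the largest Jordan block has size 2 (the smallest k with rank((A - 5I)^k) = rank((A - 5I)^(k+1))).

So m_A(x) = (x - 5)^2.

m_A(x) = (x - 5)^2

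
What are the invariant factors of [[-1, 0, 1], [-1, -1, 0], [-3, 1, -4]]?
The Jordan structure of A has elementary divisors (x + 2)^3. Arranging the block sizes at each eigenvalue in decreasing order and taking row products gives the invariant factors.

Invariant factors (smallest first, each dividing the next): (x + 2)^3.

Check: the last factor (x + 2)^3 is the minimal polynomial, and the product (x + 2)^3 is the characteristic polynomial.

(x + 2)^3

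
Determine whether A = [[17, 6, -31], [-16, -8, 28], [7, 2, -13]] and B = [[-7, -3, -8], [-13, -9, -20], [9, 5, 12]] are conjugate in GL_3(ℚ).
Two matrices over a field are similar if and only if they have the same invariant factors.

Both A and B have characteristic polynomial x(x + 2)^2 and minimal polynomial x(x + 2)^2. Computing further, both have invariant factors x(x + 2)^2. Hence A and B are similar.

Yes.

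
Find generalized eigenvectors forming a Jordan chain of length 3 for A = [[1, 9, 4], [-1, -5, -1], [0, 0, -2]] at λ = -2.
We seek v_1 ∈ ker((A + 2I)^3) \ ker((A + 2I)^2), then set v_{i+1} = (A + 2I) v_i.

One such chain is v_1 = [[-1, 0, 1]]^T, v_2 = [[1, 0, 0]]^T, v_3 = [[3, -1, 0]]^T. Check: (A + 2I) v_3 = [[0, 0, 0]]^T = 0.

v_1 = [[-1, 0, 1]]^T, v_2 = [[1, 0, 0]]^T, v_3 = [[3, -1, 0]]^T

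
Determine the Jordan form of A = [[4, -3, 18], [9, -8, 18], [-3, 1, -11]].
J = [[-5, 1, 0], [0, -5, 0], [0, 0, -5]]

The characteristic polynomial is det(xI - A) = (x + 5)^3, so the eigenvalues are -5 (algebraic multiplicity 3).

For λ = -5: rank(A + 5I) = 1, rank((A + 5I)^2) = 0. The eigenspace has dimension 3 - 1 = 2, so there are 2 Jordan blocks; the rank sequence gives block sizes [2, 1].

Assembling the blocks gives the Jordan form J above.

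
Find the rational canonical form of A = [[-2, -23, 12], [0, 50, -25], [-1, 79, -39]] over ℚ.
The invariant factors of A (the non-unit diagonal entries of the Smith normal form of xI - A over ℚ[x]) are (x - 5)^2(x + 1), each dividing the next. The characteristic polynomial is their product, (x - 5)^2(x + 1).

The rational canonical form is the block-diagonal matrix of companion matrices C(f_i):
R = [[0, 0, -25], [1, 0, -15], [0, 1, 9]].

R = [[0, 0, -25], [1, 0, -15], [0, 1, 9]]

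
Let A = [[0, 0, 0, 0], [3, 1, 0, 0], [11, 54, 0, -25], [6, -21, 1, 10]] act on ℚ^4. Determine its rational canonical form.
The invariant factors of A (the non-unit diagonal entries of the Smith normal form of xI - A over ℚ[x]) are x(x - 5)^2(x - 1), each dividing the next. The characteristic polynomial is their product, x(x - 5)^2(x - 1).

The rational canonical form is the block-diagonal matrix of companion matrices C(f_i):
R = [[0, 0, 0, 0], [1, 0, 0, 25], [0, 1, 0, -35], [0, 0, 1, 11]].

R = [[0, 0, 0, 0], [1, 0, 0, 25], [0, 1, 0, -35], [0, 0, 1, 11]]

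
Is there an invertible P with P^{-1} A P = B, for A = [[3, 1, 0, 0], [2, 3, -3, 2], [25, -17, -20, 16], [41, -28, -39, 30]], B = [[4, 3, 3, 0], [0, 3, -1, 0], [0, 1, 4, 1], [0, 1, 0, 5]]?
Two matrices over a field are similar if and only if they have the same invariant factors.

Both A and B have characteristic polynomial (x - 4)^4 and minimal polynomial (x - 4)^3. Computing further, both have invariant factors x - 4, (x - 4)^3. Hence A and B are similar.

Yes.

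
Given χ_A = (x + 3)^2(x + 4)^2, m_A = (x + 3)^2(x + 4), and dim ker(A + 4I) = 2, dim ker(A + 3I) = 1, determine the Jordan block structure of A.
Jordan blocks: (-4, 1), (-4, 1), (-3, 2)

λ = -4: algebraic multiplicity 2 (exponent in χ_A), largest block size 1 (exponent in m_A), 2 blocks (geometric multiplicity). These force block sizes [1, 1].
λ = -3: algebraic multiplicity 2 (exponent in χ_A), largest block size 2 (exponent in m_A), 1 block (geometric multiplicity). This forces block sizes [2].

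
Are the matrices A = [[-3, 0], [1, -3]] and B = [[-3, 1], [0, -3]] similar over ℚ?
Yes.

Two matrices over a field are similar if and only if they have the same invariant factors.

Both A and B have characteristic polynomial (x + 3)^2 and minimal polynomial (x + 3)^2. Computing further, both have invariant factors (x + 3)^2. Hence A and B are similar.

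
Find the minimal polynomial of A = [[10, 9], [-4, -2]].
m_A(x) = (x - 4)^2

The characteristic polynomial factors as (x - 4)^2. The minimal polynomial is ∏(x - λ)^{k_λ} where k_λ is the size of the largest Jordan block at λ.

For λ = 4: rank(A - 4I) = 1, and the largest Jordan block has size 2 (the smallest k with rank((A - 4I)^k) = rank((A - 4I)^(k+1))).

So m_A(x) = (x - 4)^2.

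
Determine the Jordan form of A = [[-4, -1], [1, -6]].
The characteristic polynomial is det(xI - A) = (x + 5)^2, so the eigenvalues are -5 (algebraic multiplicity 2).

For λ = -5: rank(A + 5I) = 1, rank((A + 5I)^2) = 0. The eigenspace has dimension 2 - 1 = 1, so there is 1 Jordan block; the rank sequence gives block sizes [2].

Assembling the blocks gives the Jordan form J above.

J = [[-5, 1], [0, -5]]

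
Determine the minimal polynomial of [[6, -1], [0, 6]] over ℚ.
The characteristic polynomial factors as (x - 6)^2. The minimal polynomial is ∏(x - λ)^{k_λ} where k_λ is the size of the largest Jordan block at λ.

For λ = 6: rank(A - 6I) = 1, and the largest Jordan block has size 2 (the smallest k with rank((A - 6I)^k) = rank((A - 6I)^(k+1))).

So m_A(x) = (x - 6)^2.

m_A(x) = (x - 6)^2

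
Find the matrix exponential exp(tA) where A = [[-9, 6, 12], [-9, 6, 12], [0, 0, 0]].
A has Jordan form J = [[-3, 0, 0], [0, 0, 0], [0, 0, 0]] with A = PJP^{-1}, so e^{tA} = P e^{tJ} P^{-1}.

For a Jordan block J_k(λ), e^{tJ_k(λ)} = e^{λt} · (I + tN + t^2 N^2/2! + ... + t^{k-1} N^{k-1}/(k-1)!) where N is the nilpotent superdiagonal part.

Assembling the blocks and conjugating back gives the entries of e^{tA} as shown above.

e^{tA} = [[-2 + 3*e^{-3*t}, 2 - 2*e^{-3*t}, 4 - 4*e^{-3*t}], [-3 + 3*e^{-3*t}, 3 - 2*e^{-3*t}, 4 - 4*e^{-3*t}], [0, 0, 1]]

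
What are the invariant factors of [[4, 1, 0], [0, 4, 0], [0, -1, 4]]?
x - 4, (x - 4)^2

The Jordan structure of A has elementary divisors (x - 4)^2, (x - 4). Arranging the block sizes at each eigenvalue in decreasing order and taking row products gives the invariant factors.

Invariant factors (smallest first, each dividing the next): x - 4, (x - 4)^2.

Check: the last factor (x - 4)^2 is the minimal polynomial, and the product (x - 4)^3 is the characteristic polynomial.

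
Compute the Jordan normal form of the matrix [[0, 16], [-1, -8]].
The characteristic polynomial is det(xI - A) = (x + 4)^2, so the eigenvalues are -4 (algebraic multiplicity 2).

For λ = -4: rank(A + 4I) = 1, rank((A + 4I)^2) = 0. The eigenspace has dimension 2 - 1 = 1, so there is 1 Jordan block; the rank sequence gives block sizes [2].

Assembling the blocks gives the Jordan form J above.

J = [[-4, 1], [0, -4]]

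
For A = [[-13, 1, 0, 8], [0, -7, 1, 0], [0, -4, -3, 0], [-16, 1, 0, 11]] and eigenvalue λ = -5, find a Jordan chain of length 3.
We seek v_1 ∈ ker((A + 5I)^3) \ ker((A + 5I)^2), then set v_{i+1} = (A + 5I) v_i.

One such chain is v_1 = [[-1, 0, 1, -1]]^T, v_2 = [[0, 1, 2, 0]]^T, v_3 = [[1, 0, 0, 1]]^T. Check: (A + 5I) v_3 = [[0, 0, 0, 0]]^T = 0.

v_1 = [[-1, 0, 1, -1]]^T, v_2 = [[0, 1, 2, 0]]^T, v_3 = [[1, 0, 0, 1]]^T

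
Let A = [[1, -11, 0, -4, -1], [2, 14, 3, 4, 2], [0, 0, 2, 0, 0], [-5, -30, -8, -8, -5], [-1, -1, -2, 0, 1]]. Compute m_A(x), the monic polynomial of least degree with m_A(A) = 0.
The characteristic polynomial factors as (x - 2)^5. The minimal polynomial is ∏(x - λ)^{k_λ} where k_λ is the size of the largest Jordan block at λ.

For λ = 2: rank(A - 2I) = 3, and the largest Jordan block has size 3 (the smallest k with rank((A - 2I)^k) = rank((A - 2I)^(k+1))).

So m_A(x) = (x - 2)^3.

m_A(x) = (x - 2)^3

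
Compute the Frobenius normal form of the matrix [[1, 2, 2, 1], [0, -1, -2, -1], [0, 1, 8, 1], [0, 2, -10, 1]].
R = [[1, 0, 0, 0], [0, 0, 0, 6], [0, 1, 0, -13], [0, 0, 1, 8]]

The invariant factors of A (the non-unit diagonal entries of the Smith normal form of xI - A over ℚ[x]) are x - 1, (x - 6)(x - 1)^2, each dividing the next. The characteristic polynomial is their product, (x - 6)(x - 1)^3.

The rational canonical form is the block-diagonal matrix of companion matrices C(f_i):
R = [[1, 0, 0, 0], [0, 0, 0, 6], [0, 1, 0, -13], [0, 0, 1, 8]].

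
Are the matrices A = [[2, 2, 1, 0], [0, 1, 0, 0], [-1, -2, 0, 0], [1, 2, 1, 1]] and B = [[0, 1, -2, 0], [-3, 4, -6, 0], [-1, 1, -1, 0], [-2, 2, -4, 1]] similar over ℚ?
Yes.

Two matrices over a field are similar if and only if they have the same invariant factors.

Both A and B have characteristic polynomial (x - 1)^4 and minimal polynomial (x - 1)^2. Computing further, both have invariant factors x - 1, x - 1, (x - 1)^2. Hence A and B are similar.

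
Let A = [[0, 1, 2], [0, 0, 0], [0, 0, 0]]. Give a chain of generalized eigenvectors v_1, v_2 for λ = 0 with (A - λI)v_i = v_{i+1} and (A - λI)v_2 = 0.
v_1 = [[1, 1, 0]]^T, v_2 = [[1, 0, 0]]^T

We seek v_1 ∈ ker(A^2) \ ker(A), then set v_{i+1} = A v_i.

One such chain is v_1 = [[1, 1, 0]]^T, v_2 = [[1, 0, 0]]^T. Check: A v_2 = [[0, 0, 0]]^T = 0.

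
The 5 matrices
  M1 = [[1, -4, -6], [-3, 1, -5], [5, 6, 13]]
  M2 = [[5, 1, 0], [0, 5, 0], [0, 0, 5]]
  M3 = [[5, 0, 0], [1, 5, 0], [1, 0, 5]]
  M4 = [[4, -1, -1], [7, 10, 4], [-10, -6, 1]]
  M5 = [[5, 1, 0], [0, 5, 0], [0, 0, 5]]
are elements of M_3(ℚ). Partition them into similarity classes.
Characteristic polynomials: χ_{M1} = (x - 5)^3, χ_{M2} = (x - 5)^3, χ_{M3} = (x - 5)^3, χ_{M4} = (x - 5)^3, χ_{M5} = (x - 5)^3.

{M1, M4}: invariant factors (x - 5)^3.

{M2, M3, M5}: invariant factors x - 5, (x - 5)^2.

Matrices are similar if and only if their invariant-factor lists agree; the partition into similarity classes is {M1, M4}, {M2, M3, M5}.

2 classes: {M1, M4}, {M2, M3, M5}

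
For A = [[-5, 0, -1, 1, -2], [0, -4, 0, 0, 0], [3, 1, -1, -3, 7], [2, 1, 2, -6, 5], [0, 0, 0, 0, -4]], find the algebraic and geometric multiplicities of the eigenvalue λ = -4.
The characteristic polynomial is (x + 4)^5, so the factor x + 4 appears with exponent 5: the algebraic multiplicity is 5.

rank(A + 4I) = 2, so the eigenspace has dimension 5 - 2 = 3: the geometric multiplicity is 3.

Since 3 < 5, A is not diagonalizable.

algebraic multiplicity 5, geometric multiplicity 3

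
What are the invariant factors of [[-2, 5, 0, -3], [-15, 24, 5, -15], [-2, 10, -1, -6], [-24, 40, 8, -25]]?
The Jordan structure of A has elementary divisors (x + 1)^3, (x + 1). Arranging the block sizes at each eigenvalue in decreasing order and taking row products gives the invariant factors.

Invariant factors (smallest first, each dividing the next): x + 1, (x + 1)^3.

Check: the last factor (x + 1)^3 is the minimal polynomial, and the product (x + 1)^4 is the characteristic polynomial.

x + 1, (x + 1)^3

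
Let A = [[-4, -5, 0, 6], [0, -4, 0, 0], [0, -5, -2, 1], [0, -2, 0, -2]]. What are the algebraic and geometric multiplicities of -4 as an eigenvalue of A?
The characteristic polynomial is (x + 2)^2(x + 4)^2, so the factor x + 4 appears with exponent 2: the algebraic multiplicity is 2.

rank(A + 4I) = 3, so the eigenspace has dimension 4 - 3 = 1: the geometric multiplicity is 1.

Since 1 < 2, A is not diagonalizable.

algebraic multiplicity 2, geometric multiplicity 1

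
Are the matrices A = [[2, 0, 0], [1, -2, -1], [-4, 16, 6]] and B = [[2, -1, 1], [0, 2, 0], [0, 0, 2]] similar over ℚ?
Two matrices over a field are similar if and only if they have the same invariant factors.

Both A and B have characteristic polynomial (x - 2)^3 and minimal polynomial (x - 2)^2. Computing further, both have invariant factors x - 2, (x - 2)^2. Hence A and B are similar.

Yes.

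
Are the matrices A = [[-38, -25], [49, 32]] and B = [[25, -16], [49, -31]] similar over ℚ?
Two matrices over a field are similar if and only if they have the same invariant factors.

Both A and B have characteristic polynomial (x + 3)^2 and minimal polynomial (x + 3)^2. Computing further, both have invariant factors (x + 3)^2. Hence A and B are similar.

Yes.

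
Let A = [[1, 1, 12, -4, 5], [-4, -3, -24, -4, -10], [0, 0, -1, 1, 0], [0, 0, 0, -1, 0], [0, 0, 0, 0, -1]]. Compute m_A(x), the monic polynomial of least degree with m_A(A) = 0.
m_A(x) = (x + 1)^2

The characteristic polynomial factors as (x + 1)^5. The minimal polynomial is ∏(x - λ)^{k_λ} where k_λ is the size of the largest Jordan block at λ.

For λ = -1: rank(A + I) = 2, and the largest Jordan block has size 2 (the smallest k with rank((A + I)^k) = rank((A + I)^(k+1))).

So m_A(x) = (x + 1)^2.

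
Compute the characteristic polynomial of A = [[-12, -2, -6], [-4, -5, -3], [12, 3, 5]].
χ_A(x) = (x + 4)^3

xI - A = [[x + 12, 2, 6], [4, x + 5, 3], [-12, -3, x - 5]].

Expanding det(xI - A) along the first row:
det(xI - A) = + (x + 12)·det([[x + 5, 3], [-3, x - 5]]) - (2)·det([[4, 3], [-12, x - 5]]) + (6)·det([[4, x + 5], [-12, -3]]).

Evaluating gives χ_A(x) = x^3 + 12x^2 + 48x + 64 = (x + 4)^3.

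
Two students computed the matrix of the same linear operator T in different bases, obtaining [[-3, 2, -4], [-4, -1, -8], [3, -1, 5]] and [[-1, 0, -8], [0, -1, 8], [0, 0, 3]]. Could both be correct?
Both have characteristic polynomial (x - 3)(x + 1)^2, but the minimal polynomial of A is (x - 3)(x + 1)^2 while the minimal polynomial of B is (x - 3)(x + 1). The minimal polynomial is a similarity invariant, so A and B are not similar.

No.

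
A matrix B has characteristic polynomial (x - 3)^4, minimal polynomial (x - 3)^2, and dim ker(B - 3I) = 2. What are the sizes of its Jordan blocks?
λ = 3: algebraic multiplicity 4 (exponent in χ_B), largest block size 2 (exponent in m_B), 2 blocks (geometric multiplicity). These force block sizes [2, 2].

Jordan blocks: (3, 2), (3, 2)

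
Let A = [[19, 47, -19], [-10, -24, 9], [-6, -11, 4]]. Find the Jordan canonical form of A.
The characteristic polynomial is det(xI - A) = (x - 5)(x + 3)^2, so the eigenvalues are -3 (algebraic multiplicity 2), 5 (algebraic multiplicity 1).

For λ = -3: rank(A + 3I) = 2, rank((A + 3I)^2) = 1. The eigenspace has dimension 3 - 2 = 1, so there is 1 Jordan block; the rank sequence gives block sizes [2].

For λ = 5: algebraic multiplicity 1 gives one 1×1 block.

Assembling the blocks gives the Jordan form J above.

J = [[-3, 1, 0], [0, -3, 0], [0, 0, 5]]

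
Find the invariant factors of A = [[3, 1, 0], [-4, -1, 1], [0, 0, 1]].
The Jordan structure of A has elementary divisors (x - 1)^3. Arranging the block sizes at each eigenvalue in decreasing order and taking row products gives the invariant factors.

Invariant factors (smallest first, each dividing the next): (x - 1)^3.

Check: the last factor (x - 1)^3 is the minimal polynomial, and the product (x - 1)^3 is the characteristic polynomial.

(x - 1)^3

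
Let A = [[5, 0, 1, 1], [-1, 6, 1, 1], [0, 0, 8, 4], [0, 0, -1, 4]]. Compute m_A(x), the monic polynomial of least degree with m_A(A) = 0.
m_A(x) = (x - 6)^2(x - 5)

The characteristic polynomial factors as (x - 6)^3(x - 5). The minimal polynomial is ∏(x - λ)^{k_λ} where k_λ is the size of the largest Jordan block at λ.

For λ = 5: rank(A - 5I) = 3, and the largest Jordan block has size 1 (the smallest k with rank((A - 5I)^k) = rank((A - 5I)^(k+1))).
For λ = 6: rank(A - 6I) = 2, and the largest Jordan block has size 2 (the smallest k with rank((A - 6I)^k) = rank((A - 6I)^(k+1))).

So m_A(x) = (x - 6)^2(x - 5).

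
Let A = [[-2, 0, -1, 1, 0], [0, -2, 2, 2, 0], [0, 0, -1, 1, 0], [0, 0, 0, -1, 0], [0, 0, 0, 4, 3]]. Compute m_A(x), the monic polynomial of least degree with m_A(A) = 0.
m_A(x) = (x - 3)(x + 1)^2(x + 2)

The characteristic polynomial factors as (x - 3)(x + 1)^2(x + 2)^2. The minimal polynomial is ∏(x - λ)^{k_λ} where k_λ is the size of the largest Jordan block at λ.

For λ = -2: rank(A + 2I) = 3, and the largest Jordan block has size 1 (the smallest k with rank((A + 2I)^k) = rank((A + 2I)^(k+1))).
For λ = -1: rank(A + I) = 4, and the largest Jordan block has size 2 (the smallest k with rank((A + I)^k) = rank((A + I)^(k+1))).
For λ = 3: rank(A - 3I) = 4, and the largest Jordan block has size 1 (the smallest k with rank((A - 3I)^k) = rank((A - 3I)^(k+1))).

So m_A(x) = (x - 3)(x + 1)^2(x + 2).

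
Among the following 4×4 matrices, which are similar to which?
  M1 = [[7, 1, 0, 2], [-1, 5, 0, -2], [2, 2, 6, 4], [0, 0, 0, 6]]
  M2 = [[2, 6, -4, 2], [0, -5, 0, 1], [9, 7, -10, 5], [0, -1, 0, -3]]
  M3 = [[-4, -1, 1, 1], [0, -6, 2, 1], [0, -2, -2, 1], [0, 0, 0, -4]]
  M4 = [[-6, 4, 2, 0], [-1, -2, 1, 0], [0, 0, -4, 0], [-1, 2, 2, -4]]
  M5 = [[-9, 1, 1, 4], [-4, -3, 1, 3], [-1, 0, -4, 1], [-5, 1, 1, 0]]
2 classes: {M1}, {M2, M3, M4, M5}

Characteristic polynomials: χ_{M1} = (x - 6)^4, χ_{M2} = (x + 4)^4, χ_{M3} = (x + 4)^4, χ_{M4} = (x + 4)^4, χ_{M5} = (x + 4)^4.

{M1}: invariant factors x - 6, x - 6, (x - 6)^2.

{M2, M3, M4, M5}: invariant factors (x + 4)^2, (x + 4)^2.

Matrices are similar if and only if their invariant-factor lists agree; the partition into similarity classes is {M1}, {M2, M3, M4, M5}.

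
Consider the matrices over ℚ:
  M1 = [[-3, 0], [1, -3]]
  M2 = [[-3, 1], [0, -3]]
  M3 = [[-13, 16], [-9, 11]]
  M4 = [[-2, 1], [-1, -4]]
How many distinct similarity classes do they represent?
Characteristic polynomials: χ_{M1} = (x + 3)^2, χ_{M2} = (x + 3)^2, χ_{M3} = (x + 1)^2, χ_{M4} = (x + 3)^2.

{M1, M2, M4}: invariant factors (x + 3)^2.

{M3}: invariant factors (x + 1)^2.

Matrices are similar if and only if their invariant-factor lists agree; the partition into similarity classes is {M1, M2, M4}, {M3}.

2 classes: {M1, M2, M4}, {M3}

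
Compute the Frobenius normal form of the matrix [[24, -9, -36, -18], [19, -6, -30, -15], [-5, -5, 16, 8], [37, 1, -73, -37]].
R = [[0, 0, 0, -9], [1, 0, 0, 21], [0, 1, 0, 8], [0, 0, 1, -3]]

The invariant factors of A (the non-unit diagonal entries of the Smith normal form of xI - A over ℚ[x]) are (x + 3)^2(x^2 - 3x + 1), each dividing the next. The characteristic polynomial is their product, (x + 3)^2(x^2 - 3x + 1).

The rational canonical form is the block-diagonal matrix of companion matrices C(f_i):
R = [[0, 0, 0, -9], [1, 0, 0, 21], [0, 1, 0, 8], [0, 0, 1, -3]].

Note the characteristic polynomial does not split into linear factors over ℚ, so A has no Jordan form over ℚ; the rational canonical form exists over any field.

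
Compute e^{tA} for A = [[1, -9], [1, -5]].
e^{tA} = [[(3*t + 1)*e^{-2*t}, -9*t*e^{-2*t}], [t*e^{-2*t}, (1 - 3*t)*e^{-2*t}]]

A has Jordan form J = [[-2, 1], [0, -2]] with A = PJP^{-1}, so e^{tA} = P e^{tJ} P^{-1}.

For a Jordan block J_k(λ), e^{tJ_k(λ)} = e^{λt} · (I + tN + t^2 N^2/2! + ... + t^{k-1} N^{k-1}/(k-1)!) where N is the nilpotent superdiagonal part.

Assembling the blocks and conjugating back gives the entries of e^{tA} as shown above.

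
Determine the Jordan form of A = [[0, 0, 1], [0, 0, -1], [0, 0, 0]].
The characteristic polynomial is det(xI - A) = x^3, so the eigenvalues are 0 (algebraic multiplicity 3).

For λ = 0: rank(A) = 1, rank(A^2) = 0. The eigenspace has dimension 3 - 1 = 2, so there are 2 Jordan blocks; the rank sequence gives block sizes [2, 1].

Assembling the blocks gives the Jordan form J above.

J = [[0, 1, 0], [0, 0, 0], [0, 0, 0]]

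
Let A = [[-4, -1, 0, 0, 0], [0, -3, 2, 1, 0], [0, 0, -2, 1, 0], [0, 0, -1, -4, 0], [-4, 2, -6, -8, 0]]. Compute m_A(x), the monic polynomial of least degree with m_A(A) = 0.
m_A(x) = x(x + 3)^3(x + 4)

The characteristic polynomial factors as x(x + 3)^3(x + 4). The minimal polynomial is ∏(x - λ)^{k_λ} where k_λ is the size of the largest Jordan block at λ.

For λ = -4: rank(A + 4I) = 4, and the largest Jordan block has size 1 (the smallest k with rank((A + 4I)^k) = rank((A + 4I)^(k+1))).
For λ = -3: rank(A + 3I) = 4, and the largest Jordan block has size 3 (the smallest k with rank((A + 3I)^k) = rank((A + 3I)^(k+1))).
For λ = 0: rank(A) = 4, and the largest Jordan block has size 1 (the smallest k with rank(A^k) = rank(A^(k+1))).

So m_A(x) = x(x + 3)^3(x + 4).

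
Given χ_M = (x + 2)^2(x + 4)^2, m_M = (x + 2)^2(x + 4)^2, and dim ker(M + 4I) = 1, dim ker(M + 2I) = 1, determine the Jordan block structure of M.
λ = -4: algebraic multiplicity 2 (exponent in χ_M), largest block size 2 (exponent in m_M), 1 block (geometric multiplicity). This forces block sizes [2].
λ = -2: algebraic multiplicity 2 (exponent in χ_M), largest block size 2 (exponent in m_M), 1 block (geometric multiplicity). This forces block sizes [2].

Jordan blocks: (-4, 2), (-2, 2)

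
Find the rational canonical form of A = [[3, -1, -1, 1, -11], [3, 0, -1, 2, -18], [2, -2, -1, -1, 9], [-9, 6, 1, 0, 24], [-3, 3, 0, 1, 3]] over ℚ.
R = [[0, 0, 0, 0, 0], [1, 0, 0, 0, -5], [0, 1, 0, 0, 6], [0, 0, 1, 0, -1], [0, 0, 0, 1, 5]]

The invariant factors of A (the non-unit diagonal entries of the Smith normal form of xI - A over ℚ[x]) are x(x - 5)(x^3 + x - 1), each dividing the next. The characteristic polynomial is their product, x(x - 5)(x^3 + x - 1).

The rational canonical form is the block-diagonal matrix of companion matrices C(f_i):
R = [[0, 0, 0, 0, 0], [1, 0, 0, 0, -5], [0, 1, 0, 0, 6], [0, 0, 1, 0, -1], [0, 0, 0, 1, 5]].

Note the characteristic polynomial does not split into linear factors over ℚ, so A has no Jordan form over ℚ; the rational canonical form exists over any field.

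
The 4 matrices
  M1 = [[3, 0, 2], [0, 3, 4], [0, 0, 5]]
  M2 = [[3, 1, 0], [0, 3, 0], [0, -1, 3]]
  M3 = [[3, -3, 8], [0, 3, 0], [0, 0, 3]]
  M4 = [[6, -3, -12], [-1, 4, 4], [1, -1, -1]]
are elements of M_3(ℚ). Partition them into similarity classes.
2 classes: {M1}, {M2, M3, M4}

Characteristic polynomials: χ_{M1} = (x - 5)(x - 3)^2, χ_{M2} = (x - 3)^3, χ_{M3} = (x - 3)^3, χ_{M4} = (x - 3)^3.

{M1}: invariant factors x - 3, (x - 5)(x - 3).

{M2, M3, M4}: invariant factors x - 3, (x - 3)^2.

Matrices are similar if and only if their invariant-factor lists agree; the partition into similarity classes is {M1}, {M2, M3, M4}.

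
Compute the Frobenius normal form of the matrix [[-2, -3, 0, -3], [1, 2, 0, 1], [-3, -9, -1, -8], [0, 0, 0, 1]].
R = [[0, 1, 0, 0], [1, 0, 0, 0], [0, 0, 0, 1], [0, 0, 1, 0]]

The invariant factors of A (the non-unit diagonal entries of the Smith normal form of xI - A over ℚ[x]) are (x - 1)(x + 1), (x - 1)(x + 1), each dividing the next. The characteristic polynomial is their product, (x - 1)^2(x + 1)^2.

The rational canonical form is the block-diagonal matrix of companion matrices C(f_i):
R = [[0, 1, 0, 0], [1, 0, 0, 0], [0, 0, 0, 1], [0, 0, 1, 0]].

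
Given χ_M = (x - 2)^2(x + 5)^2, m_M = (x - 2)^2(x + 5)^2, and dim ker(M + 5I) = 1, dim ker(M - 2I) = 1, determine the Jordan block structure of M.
λ = -5: algebraic multiplicity 2 (exponent in χ_M), largest block size 2 (exponent in m_M), 1 block (geometric multiplicity). This forces block sizes [2].
λ = 2: algebraic multiplicity 2 (exponent in χ_M), largest block size 2 (exponent in m_M), 1 block (geometric multiplicity). This forces block sizes [2].

Jordan blocks: (-5, 2), (2, 2)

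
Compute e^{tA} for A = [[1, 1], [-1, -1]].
e^{tA} = [[t + 1, t], [-t, 1 - t]]

A has Jordan form J = [[0, 1], [0, 0]] with A = PJP^{-1}, so e^{tA} = P e^{tJ} P^{-1}.

For a Jordan block J_k(λ), e^{tJ_k(λ)} = e^{λt} · (I + tN + t^2 N^2/2! + ... + t^{k-1} N^{k-1}/(k-1)!) where N is the nilpotent superdiagonal part.

Assembling the blocks and conjugating back gives the entries of e^{tA} as shown above.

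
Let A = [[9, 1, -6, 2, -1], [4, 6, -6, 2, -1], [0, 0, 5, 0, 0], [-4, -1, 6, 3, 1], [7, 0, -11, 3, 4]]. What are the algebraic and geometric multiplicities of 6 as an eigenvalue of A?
algebraic multiplicity 2, geometric multiplicity 1

The characteristic polynomial is (x - 6)^2(x - 5)^3, so the factor x - 6 appears with exponent 2: the algebraic multiplicity is 2.

rank(A - 6I) = 4, so the eigenspace has dimension 5 - 4 = 1: the geometric multiplicity is 1.

Since 1 < 2, A is not diagonalizable.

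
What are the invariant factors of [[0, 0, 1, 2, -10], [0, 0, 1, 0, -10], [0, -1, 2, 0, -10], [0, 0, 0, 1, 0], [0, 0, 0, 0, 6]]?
x - 1, x(x - 6)(x - 1)^2

The Jordan structure of A has elementary divisors x, (x - 1)^2, (x - 1), (x - 6). Arranging the block sizes at each eigenvalue in decreasing order and taking row products gives the invariant factors.

Invariant factors (smallest first, each dividing the next): x - 1, x(x - 6)(x - 1)^2.

Check: the last factor x(x - 6)(x - 1)^2 is the minimal polynomial, and the product x(x - 6)(x - 1)^3 is the characteristic polynomial.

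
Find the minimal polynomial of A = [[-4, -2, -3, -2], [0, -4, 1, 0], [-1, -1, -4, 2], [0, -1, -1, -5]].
The characteristic polynomial factors as (x + 4)^3(x + 5). The minimal polynomial is ∏(x - λ)^{k_λ} where k_λ is the size of the largest Jordan block at λ.

For λ = -5: rank(A + 5I) = 3, and the largest Jordan block has size 1 (the smallest k with rank((A + 5I)^k) = rank((A + 5I)^(k+1))).
For λ = -4: rank(A + 4I) = 3, and the largest Jordan block has size 3 (the smallest k with rank((A + 4I)^k) = rank((A + 4I)^(k+1))).

So m_A(x) = (x + 4)^3(x + 5).

m_A(x) = (x + 4)^3(x + 5)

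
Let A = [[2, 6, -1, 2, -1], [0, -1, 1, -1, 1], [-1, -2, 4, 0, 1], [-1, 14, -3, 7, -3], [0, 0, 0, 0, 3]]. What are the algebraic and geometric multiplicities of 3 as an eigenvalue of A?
The characteristic polynomial is (x - 3)^5, so the factor x - 3 appears with exponent 5: the algebraic multiplicity is 5.

rank(A - 3I) = 2, so the eigenspace has dimension 5 - 2 = 3: the geometric multiplicity is 3.

Since 3 < 5, A is not diagonalizable.

algebraic multiplicity 5, geometric multiplicity 3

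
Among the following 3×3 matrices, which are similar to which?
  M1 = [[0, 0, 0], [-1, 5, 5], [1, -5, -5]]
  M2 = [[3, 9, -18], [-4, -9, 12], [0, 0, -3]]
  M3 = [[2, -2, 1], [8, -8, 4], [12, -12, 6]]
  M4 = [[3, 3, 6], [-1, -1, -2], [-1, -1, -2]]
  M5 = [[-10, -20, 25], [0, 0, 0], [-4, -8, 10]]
Characteristic polynomials: χ_{M1} = x^3, χ_{M2} = (x + 3)^3, χ_{M3} = x^3, χ_{M4} = x^3, χ_{M5} = x^3.

{M1, M3, M4, M5}: invariant factors x, x^2.

{M2}: invariant factors x + 3, (x + 3)^2.

Matrices are similar if and only if their invariant-factor lists agree; the partition into similarity classes is {M1, M3, M4, M5}, {M2}.

2 classes: {M1, M3, M4, M5}, {M2}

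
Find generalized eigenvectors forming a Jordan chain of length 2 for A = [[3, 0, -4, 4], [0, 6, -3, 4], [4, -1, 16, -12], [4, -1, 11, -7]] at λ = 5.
We seek v_1 ∈ ker((A - 5I)^2) \ ker(A - 5I), then set v_{i+1} = (A - 5I) v_i.

One such chain is v_1 = [[0, 0, 1, 1]]^T, v_2 = [[0, 1, -1, -1]]^T. Check: (A - 5I) v_2 = [[0, 0, 0, 0]]^T = 0.

v_1 = [[0, 0, 1, 1]]^T, v_2 = [[0, 1, -1, -1]]^T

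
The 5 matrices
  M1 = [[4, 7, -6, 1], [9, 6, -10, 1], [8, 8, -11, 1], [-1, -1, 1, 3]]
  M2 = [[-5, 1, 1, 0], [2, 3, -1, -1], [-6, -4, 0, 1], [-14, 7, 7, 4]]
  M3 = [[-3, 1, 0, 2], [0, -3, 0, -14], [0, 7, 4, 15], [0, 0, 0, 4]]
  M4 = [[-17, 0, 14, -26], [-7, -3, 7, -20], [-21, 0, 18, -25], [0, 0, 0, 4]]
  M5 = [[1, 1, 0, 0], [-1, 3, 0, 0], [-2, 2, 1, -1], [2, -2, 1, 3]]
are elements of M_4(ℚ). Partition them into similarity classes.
Characteristic polynomials: χ_{M1} = (x - 4)^2(x + 3)^2, χ_{M2} = (x - 4)^2(x + 3)^2, χ_{M3} = (x - 4)^2(x + 3)^2, χ_{M4} = (x - 4)^2(x + 3)^2, χ_{M5} = (x - 2)^4.

{M1, M2, M3}: invariant factors (x - 4)^2(x + 3)^2.

{M4}: invariant factors x + 3, (x - 4)^2(x + 3).

{M5}: invariant factors (x - 2)^2, (x - 2)^2.

Matrices are similar if and only if their invariant-factor lists agree; the partition into similarity classes is {M1, M2, M3}, {M4}, {M5}.

3 classes: {M1, M2, M3}, {M4}, {M5}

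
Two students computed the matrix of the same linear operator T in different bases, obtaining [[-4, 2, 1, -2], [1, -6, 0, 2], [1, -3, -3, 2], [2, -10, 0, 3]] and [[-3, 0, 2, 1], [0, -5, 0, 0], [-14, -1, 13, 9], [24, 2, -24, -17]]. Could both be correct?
trace(A) = -10 but trace(B) = -12. The trace is a similarity invariant, so A and B are not similar.

No.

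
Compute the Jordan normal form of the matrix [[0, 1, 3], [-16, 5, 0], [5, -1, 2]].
J = [[1, 1, 0], [0, 1, 0], [0, 0, 5]]

The characteristic polynomial is det(xI - A) = (x - 5)(x - 1)^2, so the eigenvalues are 1 (algebraic multiplicity 2), 5 (algebraic multiplicity 1).

For λ = 1: rank(A - I) = 2, rank((A - I)^2) = 1. The eigenspace has dimension 3 - 2 = 1, so there is 1 Jordan block; the rank sequence gives block sizes [2].

For λ = 5: algebraic multiplicity 1 gives one 1×1 block.

Assembling the blocks gives the Jordan form J above.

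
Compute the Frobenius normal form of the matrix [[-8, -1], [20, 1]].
The invariant factors of A (the non-unit diagonal entries of the Smith normal form of xI - A over ℚ[x]) are (x + 3)(x + 4), each dividing the next. The characteristic polynomial is their product, (x + 3)(x + 4).

The rational canonical form is the block-diagonal matrix of companion matrices C(f_i):
R = [[0, -12], [1, -7]].

R = [[0, -12], [1, -7]]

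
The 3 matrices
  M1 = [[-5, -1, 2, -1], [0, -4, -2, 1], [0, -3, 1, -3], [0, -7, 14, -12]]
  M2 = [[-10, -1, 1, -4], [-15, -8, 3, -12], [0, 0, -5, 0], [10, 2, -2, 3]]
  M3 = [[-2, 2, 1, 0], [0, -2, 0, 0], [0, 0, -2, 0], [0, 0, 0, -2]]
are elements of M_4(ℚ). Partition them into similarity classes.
2 classes: {M1, M2}, {M3}

Characteristic polynomials: χ_{M1} = (x + 5)^4, χ_{M2} = (x + 5)^4, χ_{M3} = (x + 2)^4.

{M1, M2}: invariant factors x + 5, x + 5, (x + 5)^2.

{M3}: invariant factors x + 2, x + 2, (x + 2)^2.

Matrices are similar if and only if their invariant-factor lists agree; the partition into similarity classes is {M1, M2}, {M3}.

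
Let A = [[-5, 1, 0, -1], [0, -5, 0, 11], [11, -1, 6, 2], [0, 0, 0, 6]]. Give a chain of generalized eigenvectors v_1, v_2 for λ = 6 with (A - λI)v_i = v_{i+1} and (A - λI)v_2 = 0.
v_1 = [[0, 1, 1, 1]]^T, v_2 = [[0, 0, 1, 0]]^T

We seek v_1 ∈ ker((A - 6I)^2) \ ker(A - 6I), then set v_{i+1} = (A - 6I) v_i.

One such chain is v_1 = [[0, 1, 1, 1]]^T, v_2 = [[0, 0, 1, 0]]^T. Check: (A - 6I) v_2 = [[0, 0, 0, 0]]^T = 0.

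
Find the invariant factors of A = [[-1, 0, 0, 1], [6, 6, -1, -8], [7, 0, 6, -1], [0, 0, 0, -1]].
The Jordan structure of A has elementary divisors (x + 1)^2, (x - 6)^2. Arranging the block sizes at each eigenvalue in decreasing order and taking row products gives the invariant factors.

Invariant factors (smallest first, each dividing the next): (x - 6)^2(x + 1)^2.

Check: the last factor (x - 6)^2(x + 1)^2 is the minimal polynomial, and the product (x - 6)^2(x + 1)^2 is the characteristic polynomial.

(x - 6)^2(x + 1)^2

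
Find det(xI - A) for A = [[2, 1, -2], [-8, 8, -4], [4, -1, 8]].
χ_A(x) = (x - 6)^3

xI - A = [[x - 2, -1, 2], [8, x - 8, 4], [-4, 1, x - 8]].

Expanding det(xI - A) along the first row:
det(xI - A) = + (x - 2)·det([[x - 8, 4], [1, x - 8]]) - (-1)·det([[8, 4], [-4, x - 8]]) + (2)·det([[8, x - 8], [-4, 1]]).

Evaluating gives χ_A(x) = x^3 - 18x^2 + 108x - 216 = (x - 6)^3.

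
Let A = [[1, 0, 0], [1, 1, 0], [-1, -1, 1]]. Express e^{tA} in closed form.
e^{tA} = [[e^{t}, 0, 0], [t*e^{t}, e^{t}, 0], [t*(-t - 2)*e^{t}/2, -t*e^{t}, e^{t}]]

A has Jordan form J = [[1, 1, 0], [0, 1, 1], [0, 0, 1]] with A = PJP^{-1}, so e^{tA} = P e^{tJ} P^{-1}.

For a Jordan block J_k(λ), e^{tJ_k(λ)} = e^{λt} · (I + tN + t^2 N^2/2! + ... + t^{k-1} N^{k-1}/(k-1)!) where N is the nilpotent superdiagonal part.

Assembling the blocks and conjugating back gives the entries of e^{tA} as shown above.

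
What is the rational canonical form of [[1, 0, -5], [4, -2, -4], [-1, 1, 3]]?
The invariant factors of A (the non-unit diagonal entries of the Smith normal form of xI - A over ℚ[x]) are (x - 2)(x^2 - 6), each dividing the next. The characteristic polynomial is their product, (x - 2)(x^2 - 6).

The rational canonical form is the block-diagonal matrix of companion matrices C(f_i):
R = [[0, 0, -12], [1, 0, 6], [0, 1, 2]].

Note the characteristic polynomial does not split into linear factors over ℚ, so A has no Jordan form over ℚ; the rational canonical form exists over any field.

R = [[0, 0, -12], [1, 0, 6], [0, 1, 2]]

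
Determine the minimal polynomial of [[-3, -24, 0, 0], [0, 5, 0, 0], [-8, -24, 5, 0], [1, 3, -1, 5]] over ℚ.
m_A(x) = (x - 5)^2(x + 3)

The characteristic polynomial factors as (x - 5)^3(x + 3). The minimal polynomial is ∏(x - λ)^{k_λ} where k_λ is the size of the largest Jordan block at λ.

For λ = -3: rank(A + 3I) = 3, and the largest Jordan block has size 1 (the smallest k with rank((A + 3I)^k) = rank((A + 3I)^(k+1))).
For λ = 5: rank(A - 5I) = 2, and the largest Jordan block has size 2 (the smallest k with rank((A - 5I)^k) = rank((A - 5I)^(k+1))).

So m_A(x) = (x - 5)^2(x + 3).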